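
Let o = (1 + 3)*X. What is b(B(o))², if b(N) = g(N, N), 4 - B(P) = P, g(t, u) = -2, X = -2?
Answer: 4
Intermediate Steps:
o = -8 (o = (1 + 3)*(-2) = 4*(-2) = -8)
B(P) = 4 - P
b(N) = -2
b(B(o))² = (-2)² = 4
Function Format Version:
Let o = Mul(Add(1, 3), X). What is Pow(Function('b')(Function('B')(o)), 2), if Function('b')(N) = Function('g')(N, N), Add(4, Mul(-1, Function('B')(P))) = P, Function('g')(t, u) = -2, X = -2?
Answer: 4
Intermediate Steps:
o = -8 (o = Mul(Add(1, 3), -2) = Mul(4, -2) = -8)
Function('B')(P) = Add(4, Mul(-1, P))
Function('b')(N) = -2
Pow(Function('b')(Function('B')(o)), 2) = Pow(-2, 2) = 4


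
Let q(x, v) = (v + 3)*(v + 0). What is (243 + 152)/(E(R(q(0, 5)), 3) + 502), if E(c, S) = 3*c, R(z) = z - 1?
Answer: 395/619 ≈ 0.63813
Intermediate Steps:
q(x, v) = v*(3 + v) (q(x, v) = (3 + v)*v = v*(3 + v))
R(z) = -1 + z
(243 + 152)/(E(R(q(0, 5)), 3) + 502) = (243 + 152)/(3*(-1 + 5*(3 + 5)) + 502) = 395/(3*(-1 + 5*8) + 502) = 395/(3*(-1 + 40) + 502) = 395/(3*39 + 502) = 395/(117 + 502) = 395/619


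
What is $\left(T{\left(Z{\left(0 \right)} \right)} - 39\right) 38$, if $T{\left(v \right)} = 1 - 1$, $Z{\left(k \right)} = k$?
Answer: $-1482$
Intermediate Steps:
$T{\left(v \right)} = 0$ ($T{\left(v \right)} = 1 - 1 = 0$)
$\left(T{\left(Z{\left(0 \right)} \right)} - 39\right) 38 = \left(0 - 39\right) 38 = \left(-39\right) 38 = -1482$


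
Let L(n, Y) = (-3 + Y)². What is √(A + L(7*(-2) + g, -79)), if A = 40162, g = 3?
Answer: √46886 ≈ 216.53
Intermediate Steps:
√(A + L(7*(-2) + g, -79)) = √(40162 + (-3 - 79)²) = √(40162 + (-82)²) = √(40162 + 6724) = √46886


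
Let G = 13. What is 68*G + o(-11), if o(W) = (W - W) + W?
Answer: 873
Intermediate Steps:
o(W) = W (o(W) = 0 + W = W)
68*G + o(-11) = 68*13 - 11 = 884 - 11 = 873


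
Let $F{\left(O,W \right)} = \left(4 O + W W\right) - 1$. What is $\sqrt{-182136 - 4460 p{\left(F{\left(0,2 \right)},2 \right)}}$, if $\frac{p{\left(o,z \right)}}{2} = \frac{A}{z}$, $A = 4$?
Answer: $2 i \sqrt{49994} \approx 447.19 i$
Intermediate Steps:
$F{\left(O,W \right)} = -1 + W^{2} + 4 O$ ($F{\left(O,W \right)} = \left(4 O + W^{2}\right) - 1 = \left(W^{2} + 4 O\right) - 1 = -1 + W^{2} + 4 O$)
$p{\left(o,z \right)} = \frac{8}{z}$ ($p{\left(o,z \right)} = 2 \frac{4}{z} = \frac{8}{z}$)
$\sqrt{-182136 - 4460 p{\left(F{\left(0,2 \right)},2 \right)}} = \sqrt{-182136 - 4460 \cdot \frac{8}{2}} = \sqrt{-182136 - 4460 \cdot 8 \cdot \frac{1}{2}} = \sqrt{-182136 - 17840} = \sqrt{-199976} = 2 i \sqrt{49994}$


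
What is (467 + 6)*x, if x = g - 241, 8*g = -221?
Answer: -1016477/8 ≈ -1.2706e+5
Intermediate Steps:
g = -221/8 (g = (⅛)*(-221) = -221/8 ≈ -27.625)
x = -2149/8 (x = -221/8 - 241 = -2149/8 ≈ -268.63)
(467 + 6)*x = (467 + 6)*(-2149/8) = 473*(-2149/8) = -1016477/8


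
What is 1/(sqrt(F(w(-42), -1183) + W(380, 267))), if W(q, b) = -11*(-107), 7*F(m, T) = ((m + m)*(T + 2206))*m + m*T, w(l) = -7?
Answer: sqrt(16682)/16682 ≈ 0.0077424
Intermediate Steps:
F(m, T) = T*m/7 + 2*m**2*(2206 + T)/7 (F(m, T) = (((m + m)*(T + 2206))*m + m*T)/7 = (((2*m)*(2206 + T))*m + T*m)/7 = ((2*m*(2206 + T))*m + T*m)/7 = (2*m**2*(2206 + T) + T*m)/7 = (T*m + 2*m**2*(2206 + T))/7 = T*m/7 + 2*m**2*(2206 + T)/7)
W(q, b) = 1177
1/(sqrt(F(w(-42), -1183) + W(380, 267))) = 1/(sqrt((1/7)*(-7)*(-1183 + 4412*(-7) + 2*(-1183)*(-7)) + 1177)) = 1/(sqrt((1/7)*(-7)*(-1183 - 30884 + 16562) + 1177)) = 1/(sqrt((1/7)*(-7)*(-15505) + 1177)) = 1/(sqrt(15505 + 1177)) = 1/(sqrt(16682)) = sqrt(16682)/16682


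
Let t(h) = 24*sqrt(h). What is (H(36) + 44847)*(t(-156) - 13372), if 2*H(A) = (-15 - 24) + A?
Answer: -599674026 + 2152584*I*sqrt(39) ≈ -5.9967e+8 + 1.3443e+7*I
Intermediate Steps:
H(A) = -39/2 + A/2 (H(A) = ((-15 - 24) + A)/2 = (-39 + A)/2 = -39/2 + A/2)
(H(36) + 44847)*(t(-156) - 13372) = ((-39/2 + (1/2)*36) + 44847)*(24*sqrt(-156) - 13372) = ((-39/2 + 18) + 44847)*(24*(2*I*sqrt(39)) - 13372) = (-3/2 + 44847)*(48*I*sqrt(39) - 13372) = 89691*(-13372 + 48*I*sqrt(39))/2 = -599674026 + 2152584*I*sqrt(39)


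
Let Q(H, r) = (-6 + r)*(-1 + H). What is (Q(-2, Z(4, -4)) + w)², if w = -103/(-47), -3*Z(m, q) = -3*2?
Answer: 444889/2209 ≈ 201.40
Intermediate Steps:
Z(m, q) = 2 (Z(m, q) = -(-1)*2 = -⅓*(-6) = 2)
Q(H, r) = (-1 + H)*(-6 + r)
w = 103/47 (w = -103*(-1/47) = 103/47 ≈ 2.1915)
(Q(-2, Z(4, -4)) + w)² = ((6 - 1*2 - 6*(-2) - 2*2) + 103/47)² = ((6 - 2 + 12 - 4) + 103/47)² = (12 + 103/47)² = (667/47)² = 444889/2209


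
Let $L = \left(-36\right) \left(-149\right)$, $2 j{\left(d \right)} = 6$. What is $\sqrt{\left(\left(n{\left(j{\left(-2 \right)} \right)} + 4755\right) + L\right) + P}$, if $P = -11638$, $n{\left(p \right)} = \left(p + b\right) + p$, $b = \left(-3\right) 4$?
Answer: $5 i \sqrt{61} \approx 39.051 i$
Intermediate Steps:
$b = -12$
$j{\left(d \right)} = 3$ ($j{\left(d \right)} = \frac{1}{2} \cdot 6 = 3$)
$n{\left(p \right)} = -12 + 2 p$ ($n{\left(p \right)} = \left(p - 12\right) + p = \left(-12 + p\right) + p = -12 + 2 p$)
$L = 5364$
$\sqrt{\left(\left(n{\left(j{\left(-2 \right)} \right)} + 4755\right) + L\right) + P} = \sqrt{\left(\left(\left(-12 + 2 \cdot 3\right) + 4755\right) + 5364\right) - 11638} = \sqrt{\left(\left(\left(-12 + 6\right) + 4755\right) + 5364\right) - 11638} = \sqrt{\left(\left(-6 + 4755\right) + 5364\right) - 11638} = \sqrt{\left(4749 + 5364\right) - 11638} = \sqrt{10113 - 11638} = \sqrt{-1525} = 5 i \sqrt{61}$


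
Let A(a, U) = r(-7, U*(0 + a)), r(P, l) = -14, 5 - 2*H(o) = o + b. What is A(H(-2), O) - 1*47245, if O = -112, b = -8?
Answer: -47259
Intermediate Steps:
H(o) = 13/2 - o/2 (H(o) = 5/2 - (o - 8)/2 = 5/2 - (-8 + o)/2 = 5/2 + (4 - o/2) = 13/2 - o/2)
A(a, U) = -14
A(H(-2), O) - 1*47245 = -14 - 1*47245 = -14 - 47245 = -47259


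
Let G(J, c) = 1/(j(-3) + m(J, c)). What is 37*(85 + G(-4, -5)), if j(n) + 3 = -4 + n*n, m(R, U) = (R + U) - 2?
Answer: 28268/9 ≈ 3140.9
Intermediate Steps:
m(R, U) = -2 + R + U
j(n) = -7 + n² (j(n) = -3 + (-4 + n*n) = -3 + (-4 + n²) = -7 + n²)
G(J, c) = 1/(J + c) (G(J, c) = 1/((-7 + (-3)²) + (-2 + J + c)) = 1/((-7 + 9) + (-2 + J + c)) = 1/(2 + (-2 + J + c)) = 1/(J + c))
37*(85 + G(-4, -5)) = 37*(85 + 1/(-4 - 5)) = 37*(85 + 1/(-9)) = 37*(85 - ⅑) = 37*(764/9) = 28268/9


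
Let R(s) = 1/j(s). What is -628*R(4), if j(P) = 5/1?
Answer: -628/5 ≈ -125.60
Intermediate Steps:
j(P) = 5 (j(P) = 5*1 = 5)
R(s) = ⅕ (R(s) = 1/5 = ⅕)
-628*R(4) = -628*⅕ = -628/5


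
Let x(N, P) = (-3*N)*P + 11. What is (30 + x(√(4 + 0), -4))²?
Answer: 4225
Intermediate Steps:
x(N, P) = 11 - 3*N*P (x(N, P) = -3*N*P + 11 = 11 - 3*N*P)
(30 + x(√(4 + 0), -4))² = (30 + (11 - 3*√(4 + 0)*(-4)))² = (30 + (11 - 3*√4*(-4)))² = (30 + (11 - 3*2*(-4)))² = (30 + (11 + 24))² = (30 + 35)² = 65² = 4225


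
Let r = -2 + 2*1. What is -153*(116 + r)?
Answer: -17748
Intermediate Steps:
r = 0 (r = -2 + 2 = 0)
-153*(116 + r) = -153*(116 + 0) = -153*116 = -17748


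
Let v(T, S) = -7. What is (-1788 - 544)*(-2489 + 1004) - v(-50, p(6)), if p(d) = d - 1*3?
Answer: 3463027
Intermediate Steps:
p(d) = -3 + d (p(d) = d - 3 = -3 + d)
(-1788 - 544)*(-2489 + 1004) - v(-50, p(6)) = (-1788 - 544)*(-2489 + 1004) - 1*(-7) = -2332*(-1485) + 7 = 3463020 + 7 = 3463027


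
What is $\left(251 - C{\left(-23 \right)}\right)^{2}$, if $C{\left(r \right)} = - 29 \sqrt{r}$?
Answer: $43658 + 14558 i \sqrt{23} \approx 43658.0 + 69818.0 i$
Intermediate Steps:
$\left(251 - C{\left(-23 \right)}\right)^{2} = \left(251 - - 29 \sqrt{-23}\right)^{2} = \left(251 - - 29 i \sqrt{23}\right)^{2} = \left(251 + 29 i \sqrt{23}\right)^{2}$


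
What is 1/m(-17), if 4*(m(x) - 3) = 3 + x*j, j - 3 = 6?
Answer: -2/69 ≈ -0.028986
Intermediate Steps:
j = 9 (j = 3 + 6 = 9)
m(x) = 15/4 + 9*x/4 (m(x) = 3 + (3 + x*9)/4 = 3 + (3 + 9*x)/4 = 3 + (¾ + 9*x/4) = 15/4 + 9*x/4)
1/m(-17) = 1/(15/4 + (9/4)*(-17)) = 1/(15/4 - 153/4) = 1/(-69/2) = -2/69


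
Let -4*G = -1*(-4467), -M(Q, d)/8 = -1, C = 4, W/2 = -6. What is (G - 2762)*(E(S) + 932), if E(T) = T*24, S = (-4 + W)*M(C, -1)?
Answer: 8300525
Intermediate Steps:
W = -12 (W = 2*(-6) = -12)
M(Q, d) = 8 (M(Q, d) = -8*(-1) = 8)
S = -128 (S = (-4 - 12)*8 = -16*8 = -128)
E(T) = 24*T
G = -4467/4 (G = -(-1)*(-4467)/4 = -¼*4467 = -4467/4 ≈ -1116.8)
(G - 2762)*(E(S) + 932) = (-4467/4 - 2762)*(24*(-128) + 932) = -15515*(-3072 + 932)/4 = -15515/4*(-2140) = 8300525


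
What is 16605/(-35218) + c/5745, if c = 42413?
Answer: 1398305309/202327410 ≈ 6.9111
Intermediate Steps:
16605/(-35218) + c/5745 = 16605/(-35218) + 42413/5745 = 16605*(-1/35218) + 42413*(1/5745) = -16605/35218 + 42413/5745 = 1398305309/202327410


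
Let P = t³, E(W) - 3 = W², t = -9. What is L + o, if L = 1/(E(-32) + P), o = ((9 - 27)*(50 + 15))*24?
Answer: -8367839/298 ≈ -28080.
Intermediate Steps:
E(W) = 3 + W²
P = -729 (P = (-9)³ = -729)
o = -28080 (o = -18*65*24 = -1170*24 = -28080)
L = 1/298 (L = 1/((3 + (-32)²) - 729) = 1/((3 + 1024) - 729) = 1/(1027 - 729) = 1/298 ≈ 0.0033557)
L + o = 1/298 - 28080 = -8367839/298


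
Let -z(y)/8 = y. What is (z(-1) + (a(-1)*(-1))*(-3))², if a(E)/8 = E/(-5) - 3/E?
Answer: 179776/25 ≈ 7191.0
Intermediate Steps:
a(E) = -24/E - 8*E/5 (a(E) = 8*(E/(-5) - 3/E) = 8*(E*(-⅕) - 3/E) = 8*(-E/5 - 3/E) = 8*(-3/E - E/5) = -24/E - 8*E/5)
z(y) = -8*y
(z(-1) + (a(-1)*(-1))*(-3))² = (-8*(-1) + ((-24/(-1) - 8/5*(-1))*(-1))*(-3))² = (8 + ((-24*(-1) + 8/5)*(-1))*(-3))² = (8 + ((24 + 8/5)*(-1))*(-3))² = (8 + ((128/5)*(-1))*(-3))² = (8 - 128/5*(-3))² = (8 + 384/5)² = (424/5)² = 179776/25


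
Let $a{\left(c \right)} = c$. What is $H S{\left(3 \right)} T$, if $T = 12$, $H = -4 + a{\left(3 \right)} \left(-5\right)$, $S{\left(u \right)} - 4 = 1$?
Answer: $-1140$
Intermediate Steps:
$S{\left(u \right)} = 5$ ($S{\left(u \right)} = 4 + 1 = 5$)
$H = -19$ ($H = -4 + 3 \left(-5\right) = -4 - 15 = -19$)
$H S{\left(3 \right)} T = \left(-19\right) 5 \cdot 12 = \left(-95\right) 12 = -1140$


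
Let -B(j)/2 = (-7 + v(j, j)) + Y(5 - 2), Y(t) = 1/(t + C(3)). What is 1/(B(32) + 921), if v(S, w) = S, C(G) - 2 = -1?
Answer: 2/1741 ≈ 0.0011488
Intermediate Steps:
C(G) = 1 (C(G) = 2 - 1 = 1)
Y(t) = 1/(1 + t) (Y(t) = 1/(t + 1) = 1/(1 + t))
B(j) = 27/2 - 2*j (B(j) = -2*((-7 + j) + 1/(1 + (5 - 2))) = -2*((-7 + j) + 1/(1 + 3)) = -2*((-7 + j) + 1/4) = -2*((-7 + j) + ¼) = -2*(-27/4 + j) = 27/2 - 2*j)
1/(B(32) + 921) = 1/((27/2 - 2*32) + 921) = 1/((27/2 - 64) + 921) = 1/(-101/2 + 921) = 1/(1741/2) = 2/1741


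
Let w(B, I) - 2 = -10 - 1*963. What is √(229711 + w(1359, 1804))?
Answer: 2*√57185 ≈ 478.27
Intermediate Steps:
w(B, I) = -971 (w(B, I) = 2 + (-10 - 1*963) = 2 + (-10 - 963) = 2 - 973 = -971)
√(229711 + w(1359, 1804)) = √(229711 - 971) = √228740 = 2*√57185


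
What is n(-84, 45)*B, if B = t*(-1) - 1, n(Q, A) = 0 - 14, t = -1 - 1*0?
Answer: 0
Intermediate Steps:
t = -1 (t = -1 + 0 = -1)
n(Q, A) = -14
B = 0 (B = -1*(-1) - 1 = 1 - 1 = 0)
n(-84, 45)*B = -14*0 = 0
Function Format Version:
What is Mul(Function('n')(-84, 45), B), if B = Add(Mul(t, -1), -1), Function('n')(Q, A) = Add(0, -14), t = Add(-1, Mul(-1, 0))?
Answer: 0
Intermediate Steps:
t = -1 (t = Add(-1, 0) = -1)
Function('n')(Q, A) = -14
B = 0 (B = Add(Mul(-1, -1), -1) = Add(1, -1) = 0)
Mul(Function('n')(-84, 45), B) = Mul(-14, 0) = 0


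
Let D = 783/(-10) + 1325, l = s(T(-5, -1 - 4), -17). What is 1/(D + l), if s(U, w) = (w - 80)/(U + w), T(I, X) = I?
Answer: 55/68811 ≈ 0.00079929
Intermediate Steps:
s(U, w) = (-80 + w)/(U + w)
l = 97/22 (l = (-80 - 17)/(-5 - 17) = -97/(-22) = -1/22*(-97) = 97/22 ≈ 4.4091)
D = 12467/10 (D = 783*(-⅒) + 1325 = -783/10 + 1325 = 12467/10 ≈ 1246.7)
1/(D + l) = 1/(12467/10 + 97/22) = 1/(68811/55) = 55/68811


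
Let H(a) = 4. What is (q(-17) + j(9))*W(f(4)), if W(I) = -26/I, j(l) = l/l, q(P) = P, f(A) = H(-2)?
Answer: 104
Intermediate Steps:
f(A) = 4
j(l) = 1
(q(-17) + j(9))*W(f(4)) = (-17 + 1)*(-26/4) = -(-416)/4 = -16*(-13/2) = 104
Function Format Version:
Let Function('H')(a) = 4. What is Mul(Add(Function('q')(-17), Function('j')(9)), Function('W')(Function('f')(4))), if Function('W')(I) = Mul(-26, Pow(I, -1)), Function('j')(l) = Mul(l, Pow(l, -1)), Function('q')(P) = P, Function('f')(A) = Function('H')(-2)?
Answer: 104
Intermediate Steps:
Function('f')(A) = 4
Function('j')(l) = 1
Mul(Add(Function('q')(-17), Function('j')(9)), Function('W')(Function('f')(4))) = Mul(Add(-17, 1), Mul(-26, Pow(4, -1))) = Mul(-16, Mul(-26, Rational(1, 4))) = Mul(-16, Rational(-13, 2)) = 104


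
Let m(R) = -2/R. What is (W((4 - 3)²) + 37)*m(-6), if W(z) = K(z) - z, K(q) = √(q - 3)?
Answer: 12 + I*√2/3 ≈ 12.0 + 0.4714*I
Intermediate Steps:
K(q) = √(-3 + q)
W(z) = √(-3 + z) - z
(W((4 - 3)²) + 37)*m(-6) = ((√(-3 + (4 - 3)²) - (4 - 3)²) + 37)*(-2/(-6)) = ((√(-3 + 1²) - 1*1²) + 37)*(-2*(-⅙)) = ((√(-3 + 1) - 1*1) + 37)*(⅓) = ((√(-2) - 1) + 37)*(⅓) = ((I*√2 - 1) + 37)*(⅓) = ((-1 + I*√2) + 37)*(⅓) = (36 + I*√2)*(⅓) = 12 + I*√2/3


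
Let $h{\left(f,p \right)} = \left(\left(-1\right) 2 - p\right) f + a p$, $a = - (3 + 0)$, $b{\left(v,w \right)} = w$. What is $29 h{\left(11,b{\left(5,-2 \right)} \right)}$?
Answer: $174$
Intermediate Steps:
$a = -3$ ($a = \left(-1\right) 3 = -3$)
$h{\left(f,p \right)} = - 3 p + f \left(-2 - p\right)$ ($h{\left(f,p \right)} = \left(\left(-1\right) 2 - p\right) f - 3 p = \left(-2 - p\right) f - 3 p = f \left(-2 - p\right) - 3 p = - 3 p + f \left(-2 - p\right)$)
$29 h{\left(11,b{\left(5,-2 \right)} \right)} = 29 \left(\left(-3\right) \left(-2\right) - 22 - 11 \left(-2\right)\right) = 29 \left(6 - 22 + 22\right) = 29 \cdot 6 = 174$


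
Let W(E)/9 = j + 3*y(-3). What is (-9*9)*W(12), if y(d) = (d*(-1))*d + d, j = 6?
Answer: 21870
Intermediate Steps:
y(d) = d - d**2 (y(d) = (-d)*d + d = -d**2 + d = d - d**2)
W(E) = -270 (W(E) = 9*(6 + 3*(-3*(1 - 1*(-3)))) = 9*(6 + 3*(-3*(1 + 3))) = 9*(6 + 3*(-3*4)) = 9*(6 + 3*(-12)) = 9*(6 - 36) = 9*(-30) = -270)
(-9*9)*W(12) = -9*9*(-270) = -81*(-270) = 21870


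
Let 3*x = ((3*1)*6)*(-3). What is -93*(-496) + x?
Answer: 46110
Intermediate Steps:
x = -18 (x = (((3*1)*6)*(-3))/3 = ((3*6)*(-3))/3 = (18*(-3))/3 = (⅓)*(-54) = -18)
-93*(-496) + x = -93*(-496) - 18 = 46128 - 18 = 46110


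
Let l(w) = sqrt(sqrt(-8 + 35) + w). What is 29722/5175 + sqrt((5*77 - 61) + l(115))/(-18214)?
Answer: 29722/5175 - sqrt(324 + sqrt(115 + 3*sqrt(3)))/18214 ≈ 5.7424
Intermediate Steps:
l(w) = sqrt(w + 3*sqrt(3)) (l(w) = sqrt(sqrt(27) + w) = sqrt(3*sqrt(3) + w) = sqrt(w + 3*sqrt(3)))
29722/5175 + sqrt((5*77 - 61) + l(115))/(-18214) = 29722/5175 + sqrt((5*77 - 61) + sqrt(115 + 3*sqrt(3)))/(-18214) = 29722*(1/5175) + sqrt((385 - 61) + sqrt(115 + 3*sqrt(3)))*(-1/18214) = 29722/5175 + sqrt(324 + sqrt(115 + 3*sqrt(3)))*(-1/18214) = 29722/5175 - sqrt(324 + sqrt(115 + 3*sqrt(3)))/18214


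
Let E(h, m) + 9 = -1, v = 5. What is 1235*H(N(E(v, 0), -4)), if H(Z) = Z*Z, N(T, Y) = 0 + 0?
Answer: 0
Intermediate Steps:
E(h, m) = -10 (E(h, m) = -9 - 1 = -10)
N(T, Y) = 0
H(Z) = Z²
1235*H(N(E(v, 0), -4)) = 1235*0² = 1235*0 = 0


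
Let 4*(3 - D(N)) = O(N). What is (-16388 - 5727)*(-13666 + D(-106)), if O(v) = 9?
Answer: 1208828015/4 ≈ 3.0221e+8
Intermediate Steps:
D(N) = ¾ (D(N) = 3 - ¼*9 = 3 - 9/4 = ¾)
(-16388 - 5727)*(-13666 + D(-106)) = (-16388 - 5727)*(-13666 + ¾) = -22115*(-54661/4) = 1208828015/4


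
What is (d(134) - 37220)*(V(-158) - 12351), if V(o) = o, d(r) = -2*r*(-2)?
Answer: 458880156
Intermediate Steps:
d(r) = 4*r
(d(134) - 37220)*(V(-158) - 12351) = (4*134 - 37220)*(-158 - 12351) = (536 - 37220)*(-12509) = -36684*(-12509) = 458880156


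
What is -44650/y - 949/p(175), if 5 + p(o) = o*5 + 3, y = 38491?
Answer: -75507409/33602643 ≈ -2.2471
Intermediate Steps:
p(o) = -2 + 5*o (p(o) = -5 + (o*5 + 3) = -5 + (5*o + 3) = -5 + (3 + 5*o) = -2 + 5*o)
-44650/y - 949/p(175) = -44650/38491 - 949/(-2 + 5*175) = -44650*1/38491 - 949/(-2 + 875) = -44650/38491 - 949/873 = -75507409/33602643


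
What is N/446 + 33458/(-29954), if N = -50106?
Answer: -378949348/3339871 ≈ -113.46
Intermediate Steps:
N/446 + 33458/(-29954) = -50106/446 + 33458/(-29954) = -50106*1/446 + 33458*(-1/29954) = -25053/223 - 16729/14977 = -378949348/3339871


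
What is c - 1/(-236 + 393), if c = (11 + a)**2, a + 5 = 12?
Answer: 50867/157 ≈ 323.99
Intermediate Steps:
a = 7 (a = -5 + 12 = 7)
c = 324 (c = (11 + 7)**2 = 18**2 = 324)
c - 1/(-236 + 393) = 324 - 1/(-236 + 393) = 324 - 1/157 = 50867/157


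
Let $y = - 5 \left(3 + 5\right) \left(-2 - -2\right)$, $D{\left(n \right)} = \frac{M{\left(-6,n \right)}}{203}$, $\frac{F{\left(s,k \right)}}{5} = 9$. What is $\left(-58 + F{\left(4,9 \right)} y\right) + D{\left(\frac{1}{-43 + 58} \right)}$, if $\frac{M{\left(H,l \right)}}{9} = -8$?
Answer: $- \frac{11846}{203} \approx -58.355$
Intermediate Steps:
$M{\left(H,l \right)} = -72$ ($M{\left(H,l \right)} = 9 \left(-8\right) = -72$)
$F{\left(s,k \right)} = 45$ ($F{\left(s,k \right)} = 5 \cdot 9 = 45$)
$D{\left(n \right)} = - \frac{72}{203}$
$y = 0$ ($y = \left(-5\right) 8 \left(-2 + 2\right) = \left(-40\right) 0 = 0$)
$\left(-58 + F{\left(4,9 \right)} y\right) + D{\left(\frac{1}{-43 + 58} \right)} = \left(-58 + 45 \cdot 0\right) - \frac{72}{203} = \left(-58 + 0\right) - \frac{72}{203} = -58 - \frac{72}{203} = - \frac{11846}{203}$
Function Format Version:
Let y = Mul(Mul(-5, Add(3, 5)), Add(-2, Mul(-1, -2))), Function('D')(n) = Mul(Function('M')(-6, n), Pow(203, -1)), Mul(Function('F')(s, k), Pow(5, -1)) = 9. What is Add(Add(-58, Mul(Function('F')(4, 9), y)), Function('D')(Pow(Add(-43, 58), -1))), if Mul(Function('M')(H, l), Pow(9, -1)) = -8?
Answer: Rational(-11846, 203) ≈ -58.355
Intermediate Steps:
Function('M')(H, l) = -72 (Function('M')(H, l) = Mul(9, -8) = -72)
Function('F')(s, k) = 45 (Function('F')(s, k) = Mul(5, 9) = 45)
Function('D')(n) = Rational(-72, 203) (Function('D')(n) = Mul(-72, Pow(203, -1)) = Mul(-72, Rational(1, 203)) = Rational(-72, 203))
y = 0 (y = Mul(Mul(-5, 8), Add(-2, 2)) = Mul(-40, 0) = 0)
Add(Add(-58, Mul(Function('F')(4, 9), y)), Function('D')(Pow(Add(-43, 58), -1))) = Add(Add(-58, Mul(45, 0)), Rational(-72, 203)) = Add(Add(-58, 0), Rational(-72, 203)) = Add(-58, Rational(-72, 203)) = Rational(-11846, 203)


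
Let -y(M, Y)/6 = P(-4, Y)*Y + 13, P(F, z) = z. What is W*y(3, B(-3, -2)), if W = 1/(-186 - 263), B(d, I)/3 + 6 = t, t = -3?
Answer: 4452/449 ≈ 9.9154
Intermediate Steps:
B(d, I) = -27 (B(d, I) = -18 + 3*(-3) = -18 - 9 = -27)
y(M, Y) = -78 - 6*Y**2 (y(M, Y) = -6*(Y*Y + 13) = -6*(Y**2 + 13) = -6*(13 + Y**2) = -78 - 6*Y**2)
W = -1/449 (W = 1/(-449) = -1/449 ≈ -0.0022272)
W*y(3, B(-3, -2)) = -(-78 - 6*(-27)**2)/449 = -(-78 - 6*729)/449 = -(-78 - 4374)/449 = -1/449*(-4452) = 4452/449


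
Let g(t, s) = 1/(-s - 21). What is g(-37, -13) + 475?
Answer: 3799/8 ≈ 474.88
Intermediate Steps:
g(t, s) = 1/(-21 - s)
g(-37, -13) + 475 = -1/(21 - 13) + 475 = -1/8 + 475 = -1*⅛ + 475 = -⅛ + 475 = 3799/8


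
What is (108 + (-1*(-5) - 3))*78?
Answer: 8580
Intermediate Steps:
(108 + (-1*(-5) - 3))*78 = (108 + (5 - 3))*78 = (108 + 2)*78 = 110*78 = 8580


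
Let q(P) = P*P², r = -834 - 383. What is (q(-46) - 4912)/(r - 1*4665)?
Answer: 51124/2941 ≈ 17.383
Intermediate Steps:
r = -1217
q(P) = P³
(q(-46) - 4912)/(r - 1*4665) = ((-46)³ - 4912)/(-1217 - 1*4665) = (-97336 - 4912)/(-1217 - 4665) = -102248/(-5882) = -102248*(-1/5882) = 51124/2941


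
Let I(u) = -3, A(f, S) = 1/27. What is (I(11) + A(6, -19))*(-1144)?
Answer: 91520/27 ≈ 3389.6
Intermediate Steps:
A(f, S) = 1/27
(I(11) + A(6, -19))*(-1144) = (-3 + 1/27)*(-1144) = -80/27*(-1144) = 91520/27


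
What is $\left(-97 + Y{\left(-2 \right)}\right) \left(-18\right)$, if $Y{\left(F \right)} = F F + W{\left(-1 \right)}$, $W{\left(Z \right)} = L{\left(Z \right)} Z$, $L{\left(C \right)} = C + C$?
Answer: $1638$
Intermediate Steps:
$L{\left(C \right)} = 2 C$
$W{\left(Z \right)} = 2 Z^{2}$ ($W{\left(Z \right)} = 2 Z Z = 2 Z^{2}$)
$Y{\left(F \right)} = 2 + F^{2}$ ($Y{\left(F \right)} = F F + 2 \left(-1\right)^{2} = F^{2} + 2 \cdot 1 = F^{2} + 2 = 2 + F^{2}$)
$\left(-97 + Y{\left(-2 \right)}\right) \left(-18\right) = \left(-97 + \left(2 + \left(-2\right)^{2}\right)\right) \left(-18\right) = \left(-97 + \left(2 + 4\right)\right) \left(-18\right) = \left(-97 + 6\right) \left(-18\right) = \left(-91\right) \left(-18\right) = 1638$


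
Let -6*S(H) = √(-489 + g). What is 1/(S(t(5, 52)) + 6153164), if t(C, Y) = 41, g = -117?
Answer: 36918984/227168563265477 + I*√606/227168563265477 ≈ 1.6252e-7 + 1.0836e-13*I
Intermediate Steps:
S(H) = -I*√606/6 (S(H) = -√(-489 - 117)/6 = -I*√606/6)
1/(S(t(5, 52)) + 6153164) = 1/(-I*√606/6 + 6153164) = 1/(6153164 - I*√606/6)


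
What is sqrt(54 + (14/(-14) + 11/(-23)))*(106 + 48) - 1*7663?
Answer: -7663 + 308*sqrt(6946)/23 ≈ -6546.9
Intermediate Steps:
sqrt(54 + (14/(-14) + 11/(-23)))*(106 + 48) - 1*7663 = sqrt(54 + (14*(-1/14) + 11*(-1/23)))*154 - 7663 = sqrt(54 + (-1 - 11/23))*154 - 7663 = sqrt(54 - 34/23)*154 - 7663 = sqrt(1208/23)*154 - 7663 = (2*sqrt(6946)/23)*154 - 7663 = 308*sqrt(6946)/23 - 7663 = -7663 + 308*sqrt(6946)/23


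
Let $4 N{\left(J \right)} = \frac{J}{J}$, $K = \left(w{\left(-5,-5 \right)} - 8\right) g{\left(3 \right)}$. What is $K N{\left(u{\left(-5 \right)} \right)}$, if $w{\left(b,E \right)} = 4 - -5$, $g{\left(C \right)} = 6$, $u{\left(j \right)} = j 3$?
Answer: $\frac{3}{2} \approx 1.5$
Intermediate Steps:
$u{\left(j \right)} = 3 j$
$w{\left(b,E \right)} = 9$ ($w{\left(b,E \right)} = 4 + 5 = 9$)
$K = 6$ ($K = \left(9 - 8\right) 6 = 1 \cdot 6 = 6$)
$N{\left(J \right)} = \frac{1}{4}$ ($N{\left(J \right)} = \frac{J \frac{1}{J}}{4} = \frac{1}{4} \cdot 1 = \frac{1}{4}$)
$K N{\left(u{\left(-5 \right)} \right)} = 6 \cdot \frac{1}{4} = \frac{3}{2}$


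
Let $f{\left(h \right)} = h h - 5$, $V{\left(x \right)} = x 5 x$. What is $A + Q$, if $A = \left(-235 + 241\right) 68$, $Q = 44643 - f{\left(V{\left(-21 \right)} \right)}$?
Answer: $-4816969$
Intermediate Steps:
$V{\left(x \right)} = 5 x^{2}$ ($V{\left(x \right)} = 5 x x = 5 x^{2}$)
$f{\left(h \right)} = -5 + h^{2}$ ($f{\left(h \right)} = h^{2} - 5 = -5 + h^{2}$)
$Q = -4817377$ ($Q = 44643 - \left(-5 + \left(5 \left(-21\right)^{2}\right)^{2}\right) = 44643 - \left(-5 + \left(5 \cdot 441\right)^{2}\right) = 44643 - \left(-5 + 2205^{2}\right) = 44643 - \left(-5 + 4862025\right) = 44643 - 4862020 = -4817377$)
$A = 408$ ($A = 6 \cdot 68 = 408$)
$A + Q = 408 - 4817377 = -4816969$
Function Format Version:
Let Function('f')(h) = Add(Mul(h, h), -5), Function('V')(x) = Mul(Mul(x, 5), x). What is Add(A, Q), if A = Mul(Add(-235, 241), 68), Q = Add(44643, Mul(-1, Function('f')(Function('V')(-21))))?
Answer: -4816969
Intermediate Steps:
Function('V')(x) = Mul(5, Pow(x, 2)) (Function('V')(x) = Mul(Mul(5, x), x) = Mul(5, Pow(x, 2)))
Function('f')(h) = Add(-5, Pow(h, 2)) (Function('f')(h) = Add(Pow(h, 2), -5) = Add(-5, Pow(h, 2)))
Q = -4817377 (Q = Add(44643, Mul(-1, Add(-5, Pow(Mul(5, Pow(-21, 2)), 2)))) = Add(44643, Mul(-1, Add(-5, Pow(Mul(5, 441), 2)))) = Add(44643, Mul(-1, Add(-5, Pow(2205, 2)))) = Add(44643, Mul(-1, Add(-5, 4862025))) = Add(44643, Mul(-1, 4862020)) = Add(44643, -4862020) = -4817377)
A = 408 (A = Mul(6, 68) = 408)
Add(A, Q) = Add(408, -4817377) = -4816969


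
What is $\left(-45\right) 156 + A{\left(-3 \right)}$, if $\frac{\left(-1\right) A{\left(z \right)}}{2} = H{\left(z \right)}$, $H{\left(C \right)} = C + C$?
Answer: $-7008$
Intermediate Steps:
$H{\left(C \right)} = 2 C$
$A{\left(z \right)} = - 4 z$ ($A{\left(z \right)} = - 2 \cdot 2 z = - 4 z$)
$\left(-45\right) 156 + A{\left(-3 \right)} = \left(-45\right) 156 - -12 = -7020 + 12 = -7008$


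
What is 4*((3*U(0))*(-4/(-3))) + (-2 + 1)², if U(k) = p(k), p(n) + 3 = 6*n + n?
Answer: -47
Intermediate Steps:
p(n) = -3 + 7*n (p(n) = -3 + (6*n + n) = -3 + 7*n)
U(k) = -3 + 7*k
4*((3*U(0))*(-4/(-3))) + (-2 + 1)² = 4*((3*(-3 + 7*0))*(-4/(-3))) + (-2 + 1)² = 4*((3*(-3 + 0))*(-4*(-⅓))) + (-1)² = 4*((3*(-3))*(4/3)) + 1 = 4*(-9*4/3) + 1 = 4*(-12) + 1 = -48 + 1 = -47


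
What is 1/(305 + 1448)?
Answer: 1/1753 ≈ 0.00057045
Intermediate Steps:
1/(305 + 1448) = 1/1753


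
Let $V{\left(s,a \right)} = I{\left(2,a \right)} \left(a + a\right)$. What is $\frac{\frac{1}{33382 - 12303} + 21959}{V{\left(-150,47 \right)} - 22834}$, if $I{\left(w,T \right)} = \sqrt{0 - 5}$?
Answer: $- \frac{293590541153}{305315107754} - \frac{1208614823 i \sqrt{5}}{305315107754} \approx -0.9616 - 0.0088517 i$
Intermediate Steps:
$I{\left(w,T \right)} = i \sqrt{5}$ ($I{\left(w,T \right)} = \sqrt{-5} = i \sqrt{5}$)
$V{\left(s,a \right)} = 2 i a \sqrt{5}$ ($V{\left(s,a \right)} = i \sqrt{5} \left(a + a\right) = i \sqrt{5} \cdot 2 a = 2 i a \sqrt{5}$)
$\frac{\frac{1}{33382 - 12303} + 21959}{V{\left(-150,47 \right)} - 22834} = \frac{\frac{1}{33382 - 12303} + 21959}{2 i 47 \sqrt{5} - 22834} = \frac{\frac{1}{21079} + 21959}{94 i \sqrt{5} - 22834} = \frac{\frac{1}{21079} + 21959}{-22834 + 94 i \sqrt{5}} = \frac{462873762}{21079 \left(-22834 + 94 i \sqrt{5}\right)}$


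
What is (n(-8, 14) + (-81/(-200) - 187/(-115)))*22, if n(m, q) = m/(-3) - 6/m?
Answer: 826969/6900 ≈ 119.85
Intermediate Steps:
n(m, q) = -6/m - m/3 (n(m, q) = m*(-⅓) - 6/m = -m/3 - 6/m = -6/m - m/3)
(n(-8, 14) + (-81/(-200) - 187/(-115)))*22 = ((-6/(-8) - ⅓*(-8)) + (-81/(-200) - 187/(-115)))*22 = ((-6*(-⅛) + 8/3) + (-81*(-1/200) - 187*(-1/115)))*22 = ((¾ + 8/3) + (81/200 + 187/115))*22 = (41/12 + 9343/4600)*22 = (75179/13800)*22 = 826969/6900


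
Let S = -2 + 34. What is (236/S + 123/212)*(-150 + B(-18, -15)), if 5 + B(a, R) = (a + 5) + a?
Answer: -313689/212 ≈ -1479.7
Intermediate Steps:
S = 32
B(a, R) = 2*a (B(a, R) = -5 + ((a + 5) + a) = -5 + ((5 + a) + a) = -5 + (5 + 2*a) = 2*a)
(236/S + 123/212)*(-150 + B(-18, -15)) = (236/32 + 123/212)*(-150 + 2*(-18)) = (236*(1/32) + 123*(1/212))*(-150 - 36) = (59/8 + 123/212)*(-186) = (3373/424)*(-186) = -313689/212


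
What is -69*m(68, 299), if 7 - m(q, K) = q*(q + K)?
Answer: 1721481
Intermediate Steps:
m(q, K) = 7 - q*(K + q) (m(q, K) = 7 - q*(q + K) = 7 - q*(K + q))
-69*m(68, 299) = -69*(7 - 1*68² - 1*299*68) = -69*(7 - 1*4624 - 20332) = -69*(7 - 4624 - 20332) = -69*(-24949) = 1721481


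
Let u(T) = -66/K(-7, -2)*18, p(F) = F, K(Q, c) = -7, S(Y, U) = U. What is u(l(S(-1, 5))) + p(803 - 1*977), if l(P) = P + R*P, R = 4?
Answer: -30/7 ≈ -4.2857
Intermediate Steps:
l(P) = 5*P (l(P) = P + 4*P = 5*P)
u(T) = 1188/7 (u(T) = -66/(-7)*18 = -66*(-⅐)*18 = (66/7)*18 = 1188/7)
u(l(S(-1, 5))) + p(803 - 1*977) = 1188/7 + (803 - 1*977) = 1188/7 + (803 - 977) = 1188/7 - 174 = -30/7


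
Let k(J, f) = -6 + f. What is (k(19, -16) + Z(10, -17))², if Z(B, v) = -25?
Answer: 2209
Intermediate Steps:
(k(19, -16) + Z(10, -17))² = ((-6 - 16) - 25)² = (-22 - 25)² = (-47)² = 2209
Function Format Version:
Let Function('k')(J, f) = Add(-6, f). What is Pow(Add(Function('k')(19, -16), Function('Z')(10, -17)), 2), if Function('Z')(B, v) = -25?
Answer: 2209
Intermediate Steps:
Pow(Add(Function('k')(19, -16), Function('Z')(10, -17)), 2) = Pow(Add(Add(-6, -16), -25), 2) = Pow(Add(-22, -25), 2) = Pow(-47, 2) = 2209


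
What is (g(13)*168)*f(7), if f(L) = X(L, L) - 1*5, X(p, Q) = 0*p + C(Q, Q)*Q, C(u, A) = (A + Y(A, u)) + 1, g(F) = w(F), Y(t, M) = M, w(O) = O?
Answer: 218400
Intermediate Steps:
g(F) = F
C(u, A) = 1 + A + u (C(u, A) = (A + u) + 1 = 1 + A + u)
X(p, Q) = Q*(1 + 2*Q) (X(p, Q) = 0*p + (1 + Q + Q)*Q = 0 + (1 + 2*Q)*Q = 0 + Q*(1 + 2*Q) = Q*(1 + 2*Q))
f(L) = -5 + L*(1 + 2*L) (f(L) = L*(1 + 2*L) - 1*5 = L*(1 + 2*L) - 5 = -5 + L*(1 + 2*L))
(g(13)*168)*f(7) = (13*168)*(-5 + 7*(1 + 2*7)) = 2184*(-5 + 7*(1 + 14)) = 2184*(-5 + 7*15) = 2184*(-5 + 105) = 2184*100 = 218400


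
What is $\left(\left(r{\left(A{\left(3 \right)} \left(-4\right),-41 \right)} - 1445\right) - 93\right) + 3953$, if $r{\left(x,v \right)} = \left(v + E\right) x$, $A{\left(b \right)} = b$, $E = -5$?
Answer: $2967$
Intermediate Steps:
$r{\left(x,v \right)} = x \left(-5 + v\right)$ ($r{\left(x,v \right)} = \left(v - 5\right) x = \left(-5 + v\right) x = x \left(-5 + v\right)$)
$\left(\left(r{\left(A{\left(3 \right)} \left(-4\right),-41 \right)} - 1445\right) - 93\right) + 3953 = \left(\left(3 \left(-4\right) \left(-5 - 41\right) - 1445\right) - 93\right) + 3953 = \left(\left(\left(-12\right) \left(-46\right) - 1445\right) - 93\right) + 3953 = \left(\left(552 - 1445\right) - 93\right) + 3953 = \left(-893 - 93\right) + 3953 = -986 + 3953 = 2967$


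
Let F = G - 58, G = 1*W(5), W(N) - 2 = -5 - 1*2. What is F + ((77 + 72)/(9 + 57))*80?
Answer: 3881/33 ≈ 117.61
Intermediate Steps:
W(N) = -5 (W(N) = 2 + (-5 - 1*2) = 2 + (-5 - 2) = 2 - 7 = -5)
G = -5 (G = 1*(-5) = -5)
F = -63 (F = -5 - 58 = -63)
F + ((77 + 72)/(9 + 57))*80 = -63 + ((77 + 72)/(9 + 57))*80 = -63 + (149/66)*80 = -63 + 5960/33 = 3881/33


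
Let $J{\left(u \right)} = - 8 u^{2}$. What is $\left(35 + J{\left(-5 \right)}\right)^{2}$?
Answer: $27225$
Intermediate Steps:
$\left(35 + J{\left(-5 \right)}\right)^{2} = \left(35 - 8 \left(-5\right)^{2}\right)^{2} = \left(35 - 200\right)^{2} = \left(-165\right)^{2} = 27225$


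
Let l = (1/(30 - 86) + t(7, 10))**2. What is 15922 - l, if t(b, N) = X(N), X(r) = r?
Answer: 49618911/3136 ≈ 15822.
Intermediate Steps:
t(b, N) = N
l = 312481/3136 (l = (1/(30 - 86) + 10)**2 = (1/(-56) + 10)**2 = (-1/56 + 10)**2 = (559/56)**2 = 312481/3136 ≈ 99.643)
15922 - l = 15922 - 1*312481/3136 = 15922 - 312481/3136 = 49618911/3136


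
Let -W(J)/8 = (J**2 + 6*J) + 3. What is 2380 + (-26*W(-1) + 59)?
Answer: 2023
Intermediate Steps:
W(J) = -24 - 48*J - 8*J**2 (W(J) = -8*((J**2 + 6*J) + 3) = -8*(3 + J**2 + 6*J) = -24 - 48*J - 8*J**2)
2380 + (-26*W(-1) + 59) = 2380 + (-26*(-24 - 48*(-1) - 8*(-1)**2) + 59) = 2380 + (-26*(-24 + 48 - 8*1) + 59) = 2380 + (-26*(-24 + 48 - 8) + 59) = 2380 + (-26*16 + 59) = 2380 + (-416 + 59) = 2380 - 357 = 2023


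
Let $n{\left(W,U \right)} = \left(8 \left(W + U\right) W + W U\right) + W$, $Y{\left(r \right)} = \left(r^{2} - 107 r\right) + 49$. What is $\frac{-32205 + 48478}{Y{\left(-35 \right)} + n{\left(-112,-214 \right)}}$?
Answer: $\frac{16273}{320971} \approx 0.050699$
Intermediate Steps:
$Y{\left(r \right)} = 49 + r^{2} - 107 r$
$n{\left(W,U \right)} = W + U W + W \left(8 U + 8 W\right)$ ($n{\left(W,U \right)} = \left(8 \left(U + W\right) W + U W\right) + W = \left(\left(8 U + 8 W\right) W + U W\right) + W = \left(W \left(8 U + 8 W\right) + U W\right) + W = \left(U W + W \left(8 U + 8 W\right)\right) + W = W + U W + W \left(8 U + 8 W\right)$)
$\frac{-32205 + 48478}{Y{\left(-35 \right)} + n{\left(-112,-214 \right)}} = \frac{-32205 + 48478}{\left(49 + \left(-35\right)^{2} - -3745\right) - 112 \left(1 + 8 \left(-112\right) + 9 \left(-214\right)\right)} = \frac{16273}{\left(49 + 1225 + 3745\right) - 112 \left(1 - 896 - 1926\right)} = \frac{16273}{5019 - -315952} = \frac{16273}{5019 + 315952} = \frac{16273}{320971}$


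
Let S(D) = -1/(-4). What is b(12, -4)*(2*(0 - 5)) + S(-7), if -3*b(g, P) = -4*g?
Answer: -639/4 ≈ -159.75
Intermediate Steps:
S(D) = ¼ (S(D) = -1*(-¼) = ¼)
b(g, P) = 4*g/3 (b(g, P) = -(-4)*g/3 = 4*g/3)
b(12, -4)*(2*(0 - 5)) + S(-7) = ((4/3)*12)*(2*(0 - 5)) + ¼ = 16*(2*(-5)) + ¼ = 16*(-10) + ¼ = -160 + ¼ = -639/4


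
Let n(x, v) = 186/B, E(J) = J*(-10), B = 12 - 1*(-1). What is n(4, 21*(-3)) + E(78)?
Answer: -9954/13 ≈ -765.69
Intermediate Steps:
B = 13 (B = 12 + 1 = 13)
E(J) = -10*J
n(x, v) = 186/13
n(4, 21*(-3)) + E(78) = 186/13 - 10*78 = 186/13 - 780 = -9954/13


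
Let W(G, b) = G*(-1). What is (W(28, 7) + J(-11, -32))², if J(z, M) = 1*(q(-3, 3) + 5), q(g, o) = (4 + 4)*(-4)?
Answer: 3025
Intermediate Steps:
W(G, b) = -G
q(g, o) = -32 (q(g, o) = 8*(-4) = -32)
J(z, M) = -27 (J(z, M) = 1*(-32 + 5) = 1*(-27) = -27)
(W(28, 7) + J(-11, -32))² = (-1*28 - 27)² = (-28 - 27)² = (-55)² = 3025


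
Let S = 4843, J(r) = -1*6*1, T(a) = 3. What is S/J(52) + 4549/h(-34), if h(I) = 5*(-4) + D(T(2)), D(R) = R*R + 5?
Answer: -4696/3 ≈ -1565.3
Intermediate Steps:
J(r) = -6 (J(r) = -6*1 = -6)
D(R) = 5 + R² (D(R) = R² + 5 = 5 + R²)
h(I) = -6 (h(I) = 5*(-4) + (5 + 3²) = -20 + (5 + 9) = -20 + 14 = -6)
S/J(52) + 4549/h(-34) = 4843/(-6) + 4549/(-6) = 4843*(-⅙) + 4549*(-⅙) = -4843/6 - 4549/6 = -4696/3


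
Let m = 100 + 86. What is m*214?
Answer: 39804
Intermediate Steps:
m = 186
m*214 = 186*214 = 39804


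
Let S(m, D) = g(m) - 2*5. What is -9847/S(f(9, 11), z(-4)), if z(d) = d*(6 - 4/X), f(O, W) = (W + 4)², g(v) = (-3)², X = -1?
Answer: 9847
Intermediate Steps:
g(v) = 9
f(O, W) = (4 + W)²
z(d) = 10*d (z(d) = d*(6 - 4/(-1)) = d*(6 - 4*(-1)) = d*(6 + 4) = d*10 = 10*d)
S(m, D) = -1 (S(m, D) = 9 - 2*5 = 9 - 10 = -1)
-9847/S(f(9, 11), z(-4)) = -9847/(-1) = -9847*(-1) = 9847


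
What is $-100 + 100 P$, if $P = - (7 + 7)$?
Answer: $-1500$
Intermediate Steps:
$P = -14$ ($P = \left(-1\right) 14 = -14$)
$-100 + 100 P = -100 + 100 \left(-14\right) = -100 - 1400 = -1500$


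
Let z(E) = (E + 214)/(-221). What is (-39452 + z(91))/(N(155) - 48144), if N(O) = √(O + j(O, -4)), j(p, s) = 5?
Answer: 1543297869/1883248718 + 8719197*√10/128060912824 ≈ 0.81970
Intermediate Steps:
z(E) = -214/221 - E/221 (z(E) = -(214 + E)/221 = -214/221 - E/221)
N(O) = √(5 + O) (N(O) = √(O + 5) = √(5 + O))
(-39452 + z(91))/(N(155) - 48144) = (-39452 + (-214/221 - 1/221*91))/(√(5 + 155) - 48144) = (-39452 + (-214/221 - 7/17))/(√160 - 48144) = (-39452 - 305/221)/(4*√10 - 48144) = -8719197/(221*(-48144 + 4*√10))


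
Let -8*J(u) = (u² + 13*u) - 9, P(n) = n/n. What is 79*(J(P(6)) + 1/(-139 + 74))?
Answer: -26307/520 ≈ -50.590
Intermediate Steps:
P(n) = 1
J(u) = 9/8 - 13*u/8 - u²/8 (J(u) = -((u² + 13*u) - 9)/8 = -(-9 + u² + 13*u)/8 = 9/8 - 13*u/8 - u²/8)
79*(J(P(6)) + 1/(-139 + 74)) = 79*((9/8 - 13/8*1 - ⅛*1²) + 1/(-139 + 74)) = 79*((9/8 - 13/8 - ⅛*1) + 1/(-65)) = 79*((9/8 - 13/8 - ⅛) - 1/65) = 79*(-5/8 - 1/65) = 79*(-333/520) = -26307/520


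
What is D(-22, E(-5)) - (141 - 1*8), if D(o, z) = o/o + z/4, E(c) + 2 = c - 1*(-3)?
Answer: -133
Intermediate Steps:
E(c) = 1 + c (E(c) = -2 + (c - 1*(-3)) = -2 + (c + 3) = -2 + (3 + c) = 1 + c)
D(o, z) = 1 + z/4 (D(o, z) = 1 + z*(¼) = 1 + z/4)
D(-22, E(-5)) - (141 - 1*8) = (1 + (1 - 5)/4) - (141 - 1*8) = (1 + (¼)*(-4)) - (141 - 8) = (1 - 1) - 1*133 = 0 - 133 = -133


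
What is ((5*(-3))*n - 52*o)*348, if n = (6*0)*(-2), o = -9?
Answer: 162864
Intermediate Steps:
n = 0 (n = 0*(-2) = 0)
((5*(-3))*n - 52*o)*348 = ((5*(-3))*0 - 52*(-9))*348 = (-15*0 + 468)*348 = (0 + 468)*348 = 468*348 = 162864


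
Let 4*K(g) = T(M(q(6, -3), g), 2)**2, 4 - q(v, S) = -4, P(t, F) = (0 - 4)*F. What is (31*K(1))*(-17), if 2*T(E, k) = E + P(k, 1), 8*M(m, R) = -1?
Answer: -573903/1024 ≈ -560.45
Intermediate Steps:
P(t, F) = -4*F
q(v, S) = 8 (q(v, S) = 4 - 1*(-4) = 4 + 4 = 8)
M(m, R) = -1/8 (M(m, R) = (1/8)*(-1) = -1/8)
T(E, k) = -2 + E/2 (T(E, k) = (E - 4*1)/2 = (E - 4)/2 = (-4 + E)/2 = -2 + E/2)
K(g) = 1089/1024 (K(g) = (-2 + (1/2)*(-1/8))**2/4 = (-2 - 1/16)**2/4 = (-33/16)**2/4 = (1/4)*(1089/256) = 1089/1024)
(31*K(1))*(-17) = (31*(1089/1024))*(-17) = (33759/1024)*(-17) = -573903/1024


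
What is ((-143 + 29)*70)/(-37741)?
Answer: 7980/37741 ≈ 0.21144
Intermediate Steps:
((-143 + 29)*70)/(-37741) = -114*70*(-1/37741) = -7980*(-1/37741) = 7980/37741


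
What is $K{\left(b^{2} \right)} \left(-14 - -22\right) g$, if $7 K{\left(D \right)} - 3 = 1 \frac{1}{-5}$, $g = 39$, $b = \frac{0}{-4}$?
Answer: $\frac{624}{5} \approx 124.8$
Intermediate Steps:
$b = 0$ ($b = 0 \left(- \frac{1}{4}\right) = 0$)
$K{\left(D \right)} = \frac{2}{5}$ ($K{\left(D \right)} = \frac{3}{7} + \frac{1 \frac{1}{-5}}{7} = \frac{3}{7} + \frac{1 \left(- \frac{1}{5}\right)}{7} = \frac{3}{7} + \frac{1}{7} \left(- \frac{1}{5}\right) = \frac{3}{7} - \frac{1}{35} = \frac{2}{5}$)
$K{\left(b^{2} \right)} \left(-14 - -22\right) g = \frac{2 \left(-14 - -22\right)}{5} \cdot 39 = \frac{2 \left(-14 + 22\right)}{5} \cdot 39 = \frac{2}{5} \cdot 8 \cdot 39 = \frac{16}{5} \cdot 39 = \frac{624}{5}$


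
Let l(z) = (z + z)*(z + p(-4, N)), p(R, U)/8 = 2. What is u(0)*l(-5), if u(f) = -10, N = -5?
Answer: 1100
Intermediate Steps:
p(R, U) = 16 (p(R, U) = 8*2 = 16)
l(z) = 2*z*(16 + z) (l(z) = (z + z)*(z + 16) = (2*z)*(16 + z) = 2*z*(16 + z))
u(0)*l(-5) = -20*(-5)*(16 - 5) = -20*(-5)*11 = -10*(-110) = 1100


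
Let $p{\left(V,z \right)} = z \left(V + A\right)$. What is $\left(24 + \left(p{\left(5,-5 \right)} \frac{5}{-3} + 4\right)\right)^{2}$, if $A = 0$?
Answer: $\frac{43681}{9} \approx 4853.4$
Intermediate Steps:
$p{\left(V,z \right)} = V z$ ($p{\left(V,z \right)} = z \left(V + 0\right) = z V = V z$)
$\left(24 + \left(p{\left(5,-5 \right)} \frac{5}{-3} + 4\right)\right)^{2} = \left(24 + \left(5 \left(-5\right) \frac{5}{-3} + 4\right)\right)^{2} = \left(24 - \left(-4 + 25 \cdot 5 \left(- \frac{1}{3}\right)\right)\right)^{2} = \left(24 + \left(\left(-25\right) \left(- \frac{5}{3}\right) + 4\right)\right)^{2} = \left(24 + \left(\frac{125}{3} + 4\right)\right)^{2} = \left(24 + \frac{137}{3}\right)^{2} = \left(\frac{209}{3}\right)^{2} = \frac{43681}{9}$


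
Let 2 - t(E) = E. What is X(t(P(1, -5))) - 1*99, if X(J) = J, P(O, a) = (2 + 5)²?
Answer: -146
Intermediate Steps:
P(O, a) = 49 (P(O, a) = 7² = 49)
t(E) = 2 - E
X(t(P(1, -5))) - 1*99 = (2 - 1*49) - 1*99 = (2 - 49) - 99 = -47 - 99 = -146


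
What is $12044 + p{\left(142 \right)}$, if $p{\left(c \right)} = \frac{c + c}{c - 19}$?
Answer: $\frac{1481696}{123} \approx 12046.0$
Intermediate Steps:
$p{\left(c \right)} = \frac{2 c}{-19 + c}$
$12044 + p{\left(142 \right)} = 12044 + 2 \cdot 142 \frac{1}{-19 + 142} = 12044 + 2 \cdot 142 \cdot \frac{1}{123} = 12044 + \frac{284}{123} = \frac{1481696}{123}$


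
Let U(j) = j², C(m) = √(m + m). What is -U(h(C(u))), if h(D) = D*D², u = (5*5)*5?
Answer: -15625000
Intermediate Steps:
u = 125 (u = 25*5 = 125)
C(m) = √2*√m (C(m) = √(2*m) = √2*√m)
h(D) = D³
-U(h(C(u))) = -((√2*√125)³)² = -((√2*(5*√5))³)² = -((5*√10)³)² = -(1250*√10)² = -1*15625000 = -15625000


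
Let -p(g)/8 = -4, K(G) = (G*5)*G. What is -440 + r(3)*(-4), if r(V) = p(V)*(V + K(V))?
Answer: -6584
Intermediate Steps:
K(G) = 5*G² (K(G) = (5*G)*G = 5*G²)
p(g) = 32 (p(g) = -8*(-4) = 32)
r(V) = 32*V + 160*V² (r(V) = 32*(V + 5*V²) = 32*V + 160*V²)
-440 + r(3)*(-4) = -440 + (32*3*(1 + 5*3))*(-4) = -440 + (32*3*(1 + 15))*(-4) = -440 + (32*3*16)*(-4) = -440 + 1536*(-4) = -440 - 6144 = -6584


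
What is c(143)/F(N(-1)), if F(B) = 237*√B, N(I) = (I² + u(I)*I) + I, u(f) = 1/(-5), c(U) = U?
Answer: 143*√5/237 ≈ 1.3492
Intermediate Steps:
u(f) = -⅕
N(I) = I² + 4*I/5 (N(I) = (I² - I/5) + I = I² + 4*I/5)
c(143)/F(N(-1)) = 143/((237*√((⅕)*(-1)*(4 + 5*(-1))))) = 143/((237*√((⅕)*(-1)*(4 - 5)))) = 143/((237*√((⅕)*(-1)*(-1)))) = 143/((237*√(⅕))) = 143/((237*(√5/5))) = 143/((237*√5/5)) = 143*(√5/237) = 143*√5/237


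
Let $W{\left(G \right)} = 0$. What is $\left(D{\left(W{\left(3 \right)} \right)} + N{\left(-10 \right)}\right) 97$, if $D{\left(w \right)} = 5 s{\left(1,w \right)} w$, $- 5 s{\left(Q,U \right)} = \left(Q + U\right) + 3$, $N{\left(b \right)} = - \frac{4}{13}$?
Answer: $- \frac{388}{13} \approx -29.846$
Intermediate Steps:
$N{\left(b \right)} = - \frac{4}{13}$ ($N{\left(b \right)} = \left(-4\right) \frac{1}{13} = - \frac{4}{13}$)
$s{\left(Q,U \right)} = - \frac{3}{5} - \frac{Q}{5} - \frac{U}{5}$ ($s{\left(Q,U \right)} = - \frac{\left(Q + U\right) + 3}{5} = - \frac{3 + Q + U}{5} = - \frac{3}{5} - \frac{Q}{5} - \frac{U}{5}$)
$D{\left(w \right)} = w \left(-4 - w\right)$ ($D{\left(w \right)} = 5 \left(- \frac{3}{5} - \frac{1}{5} - \frac{w}{5}\right) w = 5 \left(- \frac{4}{5} - \frac{w}{5}\right) w = \left(-4 - w\right) w = w \left(-4 - w\right)$)
$\left(D{\left(W{\left(3 \right)} \right)} + N{\left(-10 \right)}\right) 97 = \left(\left(-1\right) 0 \left(4 + 0\right) - \frac{4}{13}\right) 97 = \left(\left(-1\right) 0 \cdot 4 - \frac{4}{13}\right) 97 = \left(0 - \frac{4}{13}\right) 97 = \left(- \frac{4}{13}\right) 97 = - \frac{388}{13}$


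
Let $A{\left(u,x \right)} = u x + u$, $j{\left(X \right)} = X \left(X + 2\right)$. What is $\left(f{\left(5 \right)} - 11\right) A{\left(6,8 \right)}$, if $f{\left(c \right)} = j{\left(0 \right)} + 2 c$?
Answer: $-54$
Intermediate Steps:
$j{\left(X \right)} = X \left(2 + X\right)$
$A{\left(u,x \right)} = u + u x$
$f{\left(c \right)} = 2 c$ ($f{\left(c \right)} = 0 \left(2 + 0\right) + 2 c = 0 \cdot 2 + 2 c = 0 + 2 c = 2 c$)
$\left(f{\left(5 \right)} - 11\right) A{\left(6,8 \right)} = \left(2 \cdot 5 - 11\right) 6 \left(1 + 8\right) = \left(10 - 11\right) 6 \cdot 9 = \left(-1\right) 54 = -54$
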